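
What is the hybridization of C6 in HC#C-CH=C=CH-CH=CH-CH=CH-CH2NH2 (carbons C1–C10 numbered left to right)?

sp2

C6 has 3 σ bonds, plus one π bond: steric number 3 → sp2.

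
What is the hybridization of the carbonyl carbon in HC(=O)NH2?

sp^2

The carbonyl carbon: 3 σ bonds, plus one π bond; 3 regions of electron density → sp2.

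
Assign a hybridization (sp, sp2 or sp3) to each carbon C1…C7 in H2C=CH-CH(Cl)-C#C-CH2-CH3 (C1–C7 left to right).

C1: 3 σ bonds, plus one π bond — 3 electron domains, sp2.
C2 carries 3 σ bonds, plus one π bond, giving a steric number of 3, so it is sp2.
C3 is sp3: 4 σ bonds, 4 electron-density regions.
C4 carries 2 σ bonds, plus two π bonds, giving a steric number of 2, so it is sp.
C5 carries 2 σ bonds, plus two π bonds, giving a steric number of 2, so it is sp.
C6: 4 σ bonds; 4 regions of electron density → sp3.
C7: 4 σ bonds; 4 regions of electron density → sp3.

C1 sp2, C2 sp2, C3 sp3, C4 sp, C5 sp, C6 sp3, C7 sp3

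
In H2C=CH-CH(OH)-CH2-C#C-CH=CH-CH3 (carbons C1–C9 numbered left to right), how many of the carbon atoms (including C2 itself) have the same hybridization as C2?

C2 is sp2 (one π bond).
C1: sp2 ✓
C2: sp2 ✓
C3: sp3
C4: sp3
C5: sp
C6: sp
C7: sp2 ✓
C8: sp2 ✓
C9: sp3
4 carbons are sp2.

4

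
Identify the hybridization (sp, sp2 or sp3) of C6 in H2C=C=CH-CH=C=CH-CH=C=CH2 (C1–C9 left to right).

sp²

C6 carries 3 σ bonds, plus one π bond, giving a steric number of 3, so it is sp2.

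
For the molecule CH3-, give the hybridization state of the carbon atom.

Three σ bonds + one lone pair = steric number 4 → sp3, pyramidal.

sp3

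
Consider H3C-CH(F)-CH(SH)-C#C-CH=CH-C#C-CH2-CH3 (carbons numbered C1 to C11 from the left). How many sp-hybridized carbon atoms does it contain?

4

C1: sp3
C2: sp3
C3: sp3
C4: sp ✓
C5: sp ✓
C6: sp2
C7: sp2
C8: sp ✓
C9: sp ✓
C10: sp3
C11: sp3
C4, C5, C8, C9 → 4 sp carbons.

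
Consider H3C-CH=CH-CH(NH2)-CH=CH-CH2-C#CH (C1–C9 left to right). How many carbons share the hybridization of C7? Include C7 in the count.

3

C7 is sp3 (only σ bonds).
C1: sp3 ✓
C2: sp2
C3: sp2
C4: sp3 ✓
C5: sp2
C6: sp2
C7: sp3 ✓
C8: sp
C9: sp
3 carbons are sp3.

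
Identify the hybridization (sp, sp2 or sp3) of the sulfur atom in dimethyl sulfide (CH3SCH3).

The sulfur atom carries 2 σ bonds and 2 lone pairs, giving a steric number of 4, so it is sp3.

sp3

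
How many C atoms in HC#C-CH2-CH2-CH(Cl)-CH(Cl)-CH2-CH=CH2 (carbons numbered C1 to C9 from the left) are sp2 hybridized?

2

C1: sp
C2: sp
C3: sp3
C4: sp3
C5: sp3
C6: sp3
C7: sp3
C8: sp2 ✓
C9: sp2 ✓
C8, C9 → 2 sp2 carbons.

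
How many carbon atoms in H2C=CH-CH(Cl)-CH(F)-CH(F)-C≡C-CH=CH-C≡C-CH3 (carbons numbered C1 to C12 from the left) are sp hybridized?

C1: sp2
C2: sp2
C3: sp3
C4: sp3
C5: sp3
C6: sp ✓
C7: sp ✓
C8: sp2
C9: sp2
C10: sp ✓
C11: sp ✓
C12: sp3
C6, C7, C10, C11 → 4 sp carbons.

4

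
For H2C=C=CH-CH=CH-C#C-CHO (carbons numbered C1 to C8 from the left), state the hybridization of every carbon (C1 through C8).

C1 has 3 σ bonds, plus one π bond: steric number 3 → sp2.
C2 (2 σ bonds, plus two π bonds) has steric number 2: sp.
C3 (3 σ bonds, plus one π bond) has steric number 3: sp2.
C4 carries 3 σ bonds, plus one π bond, giving a steric number of 3, so it is sp2.
C5: 3 σ bonds, plus one π bond — 3 electron domains, sp2.
C6 (2 σ bonds, plus two π bonds) has steric number 2: sp.
C7 is sp: 2 σ bonds, plus two π bonds, 2 electron-density regions.
C8 — 3 σ bonds, plus one π bond. Steric number 3, so sp2.

C1 sp2, C2 sp, C3 sp2, C4 sp2, C5 sp2, C6 sp, C7 sp, C8 sp2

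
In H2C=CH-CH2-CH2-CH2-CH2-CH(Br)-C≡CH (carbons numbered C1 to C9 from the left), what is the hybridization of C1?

sp²

C1 is sp2: 3 σ bonds, plus one π bond, 3 electron-density regions.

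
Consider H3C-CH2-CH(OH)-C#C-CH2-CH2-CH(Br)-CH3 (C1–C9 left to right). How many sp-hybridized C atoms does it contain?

C1: sp3
C2: sp3
C3: sp3
C4: sp ✓
C5: sp ✓
C6: sp3
C7: sp3
C8: sp3
C9: sp3
C4, C5 → 2 sp carbons.

2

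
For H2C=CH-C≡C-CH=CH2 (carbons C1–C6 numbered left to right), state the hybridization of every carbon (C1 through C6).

C1 carries 3 σ bonds, plus one π bond, giving a steric number of 3, so it is sp2.
C2 has 3 σ bonds, plus one π bond: steric number 3 → sp2.
C3 has 2 σ bonds, plus two π bonds: steric number 2 → sp.
C4: 2 σ bonds, plus two π bonds — 2 electron domains, sp.
C5 is sp2: 3 σ bonds, plus one π bond, 3 electron-density regions.
C6 — 3 σ bonds, plus one π bond. Steric number 3, so sp2.

C1 sp2, C2 sp2, C3 sp, C4 sp, C5 sp2, C6 sp2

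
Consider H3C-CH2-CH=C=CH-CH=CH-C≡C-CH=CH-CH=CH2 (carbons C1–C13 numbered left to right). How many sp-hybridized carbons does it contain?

C1: sp3
C2: sp3
C3: sp2
C4: sp ✓
C5: sp2
C6: sp2
C7: sp2
C8: sp ✓
C9: sp ✓
C10: sp2
C11: sp2
C12: sp2
C13: sp2
C4, C8, C9 → 3 sp carbons.

3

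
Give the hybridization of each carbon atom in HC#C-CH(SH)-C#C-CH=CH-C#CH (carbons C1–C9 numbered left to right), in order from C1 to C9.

C1 sp, C2 sp, C3 sp3, C4 sp, C5 sp, C6 sp2, C7 sp2, C8 sp, C9 sp

C1 carries 2 σ bonds, plus two π bonds, giving a steric number of 2, so it is sp.
C2 is sp: 2 σ bonds, plus two π bonds, 2 electron-density regions.
C3 carries 4 σ bonds, giving a steric number of 4, so it is sp3.
C4 (2 σ bonds, plus two π bonds) has steric number 2: sp.
C5 — 2 σ bonds, plus two π bonds. Steric number 2, so sp.
C6: 3 σ bonds, plus one π bond — 3 electron domains, sp2.
C7 carries 3 σ bonds, plus one π bond, giving a steric number of 3, so it is sp2.
C8 has 2 σ bonds, plus two π bonds: steric number 2 → sp.
C9: 2 σ bonds, plus two π bonds; 2 regions of electron density → sp.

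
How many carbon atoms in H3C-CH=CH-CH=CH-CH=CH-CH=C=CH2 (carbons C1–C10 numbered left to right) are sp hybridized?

1

C1: sp3
C2: sp2
C3: sp2
C4: sp2
C5: sp2
C6: sp2
C7: sp2
C8: sp2
C9: sp ✓
C10: sp2
C9 → 1 sp carbon.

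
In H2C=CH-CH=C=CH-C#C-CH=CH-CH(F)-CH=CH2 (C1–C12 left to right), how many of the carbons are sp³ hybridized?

1

C1: sp2
C2: sp2
C3: sp2
C4: sp
C5: sp2
C6: sp
C7: sp
C8: sp2
C9: sp2
C10: sp3 ✓
C11: sp2
C12: sp2
C10 → 1 sp3 carbon.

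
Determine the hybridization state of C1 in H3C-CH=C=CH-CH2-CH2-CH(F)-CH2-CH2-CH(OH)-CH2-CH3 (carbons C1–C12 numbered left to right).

C1: 4 σ bonds — 4 electron domains, sp3.

sp^3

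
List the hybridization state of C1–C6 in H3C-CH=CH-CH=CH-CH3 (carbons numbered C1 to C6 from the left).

C1 sp3, C2 sp2, C3 sp2, C4 sp2, C5 sp2, C6 sp3

C1: 4 σ bonds; 4 regions of electron density → sp3.
C2 (3 σ bonds, plus one π bond) has steric number 3: sp2.
C3 is sp2: 3 σ bonds, plus one π bond, 3 electron-density regions.
C4 (3 σ bonds, plus one π bond) has steric number 3: sp2.
C5: 3 σ bonds, plus one π bond — 3 electron domains, sp2.
C6: 4 σ bonds; 4 regions of electron density → sp3.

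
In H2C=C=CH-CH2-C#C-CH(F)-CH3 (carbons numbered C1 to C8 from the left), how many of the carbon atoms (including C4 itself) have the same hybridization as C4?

C4 is sp3 (only σ bonds).
C1: sp2
C2: sp
C3: sp2
C4: sp3 ✓
C5: sp
C6: sp
C7: sp3 ✓
C8: sp3 ✓
3 carbons are sp3.

3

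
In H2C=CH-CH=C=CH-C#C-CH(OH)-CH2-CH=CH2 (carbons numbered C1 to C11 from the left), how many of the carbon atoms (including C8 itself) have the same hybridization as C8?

C8 is sp3 (only σ bonds).
C1: sp2
C2: sp2
C3: sp2
C4: sp
C5: sp2
C6: sp
C7: sp
C8: sp3 ✓
C9: sp3 ✓
C10: sp2
C11: sp2
2 carbons are sp3.

2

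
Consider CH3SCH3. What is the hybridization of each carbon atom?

Each carbon atom (4 σ bonds) has steric number 4: sp3.

sp3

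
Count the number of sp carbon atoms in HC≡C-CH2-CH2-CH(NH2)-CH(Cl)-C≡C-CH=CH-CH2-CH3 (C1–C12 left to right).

4

C1: sp ✓
C2: sp ✓
C3: sp3
C4: sp3
C5: sp3
C6: sp3
C7: sp ✓
C8: sp ✓
C9: sp2
C10: sp2
C11: sp3
C12: sp3
C1, C2, C7, C8 → 4 sp carbons.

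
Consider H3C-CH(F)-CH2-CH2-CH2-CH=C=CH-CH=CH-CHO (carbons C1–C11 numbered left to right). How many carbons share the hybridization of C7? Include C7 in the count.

C7 is sp (two π bonds).
C1: sp3
C2: sp3
C3: sp3
C4: sp3
C5: sp3
C6: sp2
C7: sp ✓
C8: sp2
C9: sp2
C10: sp2
C11: sp2
1 carbon is sp.

1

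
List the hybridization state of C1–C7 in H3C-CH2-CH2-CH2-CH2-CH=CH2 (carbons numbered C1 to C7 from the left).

C1 sp3, C2 sp3, C3 sp3, C4 sp3, C5 sp3, C6 sp2, C7 sp2

C1: 4 σ bonds; 4 regions of electron density → sp3.
C2: 4 σ bonds; 4 regions of electron density → sp3.
C3: 4 σ bonds — 4 electron domains, sp3.
C4 (4 σ bonds) has steric number 4: sp3.
C5 is sp3: 4 σ bonds, 4 electron-density regions.
C6 is sp2: 3 σ bonds, plus one π bond, 3 electron-density regions.
C7: 3 σ bonds, plus one π bond — 3 electron domains, sp2.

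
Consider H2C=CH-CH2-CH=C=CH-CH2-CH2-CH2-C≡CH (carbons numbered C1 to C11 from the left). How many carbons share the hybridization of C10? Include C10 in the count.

C10 is sp (two π bonds).
C1: sp2
C2: sp2
C3: sp3
C4: sp2
C5: sp ✓
C6: sp2
C7: sp3
C8: sp3
C9: sp3
C10: sp ✓
C11: sp ✓
3 carbons are sp.

3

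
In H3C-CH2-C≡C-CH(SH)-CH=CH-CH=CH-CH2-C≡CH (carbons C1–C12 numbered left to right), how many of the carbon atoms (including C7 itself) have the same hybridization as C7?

C7 is sp2 (one π bond).
C1: sp3
C2: sp3
C3: sp
C4: sp
C5: sp3
C6: sp2 ✓
C7: sp2 ✓
C8: sp2 ✓
C9: sp2 ✓
C10: sp3
C11: sp
C12: sp
4 carbons are sp2.

4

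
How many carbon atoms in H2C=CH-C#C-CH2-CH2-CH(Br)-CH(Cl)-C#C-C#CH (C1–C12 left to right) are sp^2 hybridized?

2

C1: sp2 ✓
C2: sp2 ✓
C3: sp
C4: sp
C5: sp3
C6: sp3
C7: sp3
C8: sp3
C9: sp
C10: sp
C11: sp
C12: sp
C1, C2 → 2 sp2 carbons.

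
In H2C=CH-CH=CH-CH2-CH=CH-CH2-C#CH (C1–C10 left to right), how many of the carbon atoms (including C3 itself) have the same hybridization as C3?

6

C3 is sp2 (one π bond).
C1: sp2 ✓
C2: sp2 ✓
C3: sp2 ✓
C4: sp2 ✓
C5: sp3
C6: sp2 ✓
C7: sp2 ✓
C8: sp3
C9: sp
C10: sp
6 carbons are sp2.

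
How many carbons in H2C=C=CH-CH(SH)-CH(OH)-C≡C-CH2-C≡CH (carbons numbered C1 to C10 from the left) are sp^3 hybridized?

C1: sp2
C2: sp
C3: sp2
C4: sp3 ✓
C5: sp3 ✓
C6: sp
C7: sp
C8: sp3 ✓
C9: sp
C10: sp
C4, C5, C8 → 3 sp3 carbons.

3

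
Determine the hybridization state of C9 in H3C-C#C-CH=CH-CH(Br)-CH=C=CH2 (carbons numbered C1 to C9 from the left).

sp2

C9 has 3 σ bonds, plus one π bond: steric number 3 → sp2.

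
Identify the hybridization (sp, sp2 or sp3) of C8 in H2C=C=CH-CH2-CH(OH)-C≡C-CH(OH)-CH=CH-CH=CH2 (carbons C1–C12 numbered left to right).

C8: 4 σ bonds; 4 regions of electron density → sp3.

sp3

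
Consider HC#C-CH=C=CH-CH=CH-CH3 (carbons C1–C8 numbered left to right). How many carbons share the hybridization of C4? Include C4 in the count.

3

C4 is sp (two π bonds).
C1: sp ✓
C2: sp ✓
C3: sp2
C4: sp ✓
C5: sp2
C6: sp2
C7: sp2
C8: sp3
3 carbons are sp.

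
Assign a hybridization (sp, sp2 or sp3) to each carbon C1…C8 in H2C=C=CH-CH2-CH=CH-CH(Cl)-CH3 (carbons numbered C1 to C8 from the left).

C1 carries 3 σ bonds, plus one π bond, giving a steric number of 3, so it is sp2.
C2 carries 2 σ bonds, plus two π bonds, giving a steric number of 2, so it is sp.
C3 — 3 σ bonds, plus one π bond. Steric number 3, so sp2.
C4 has 4 σ bonds: steric number 4 → sp3.
C5 carries 3 σ bonds, plus one π bond, giving a steric number of 3, so it is sp2.
C6 (3 σ bonds, plus one π bond) has steric number 3: sp2.
C7: 4 σ bonds; 4 regions of electron density → sp3.
C8 has 4 σ bonds: steric number 4 → sp3.

C1 sp2, C2 sp, C3 sp2, C4 sp3, C5 sp2, C6 sp2, C7 sp3, C8 sp3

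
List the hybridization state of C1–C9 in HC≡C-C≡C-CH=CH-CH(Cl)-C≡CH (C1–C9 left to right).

C1 carries 2 σ bonds, plus two π bonds, giving a steric number of 2, so it is sp.
C2 is sp: 2 σ bonds, plus two π bonds, 2 electron-density regions.
C3 — 2 σ bonds, plus two π bonds. Steric number 2, so sp.
C4: 2 σ bonds, plus two π bonds — 2 electron domains, sp.
C5: 3 σ bonds, plus one π bond; 3 regions of electron density → sp2.
C6 has 3 σ bonds, plus one π bond: steric number 3 → sp2.
C7 — 4 σ bonds. Steric number 4, so sp3.
C8 has 2 σ bonds, plus two π bonds: steric number 2 → sp.
C9 — 2 σ bonds, plus two π bonds. Steric number 2, so sp.

C1 sp, C2 sp, C3 sp, C4 sp, C5 sp2, C6 sp2, C7 sp3, C8 sp, C9 sp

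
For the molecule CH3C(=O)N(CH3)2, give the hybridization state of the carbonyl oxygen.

The carbonyl oxygen (1 σ bond and 2 lone pairs, plus one π bond) has steric number 3: sp2.

sp²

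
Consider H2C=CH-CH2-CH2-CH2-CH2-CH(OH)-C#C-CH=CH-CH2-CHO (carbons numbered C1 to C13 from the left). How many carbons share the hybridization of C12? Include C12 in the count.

C12 is sp3 (only σ bonds).
C1: sp2
C2: sp2
C3: sp3 ✓
C4: sp3 ✓
C5: sp3 ✓
C6: sp3 ✓
C7: sp3 ✓
C8: sp
C9: sp
C10: sp2
C11: sp2
C12: sp3 ✓
C13: sp2
6 carbons are sp3.

6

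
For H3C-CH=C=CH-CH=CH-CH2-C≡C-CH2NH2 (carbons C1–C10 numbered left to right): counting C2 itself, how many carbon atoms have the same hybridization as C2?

4

C2 is sp2 (one π bond).
C1: sp3
C2: sp2 ✓
C3: sp
C4: sp2 ✓
C5: sp2 ✓
C6: sp2 ✓
C7: sp3
C8: sp
C9: sp
C10: sp3
4 carbons are sp2.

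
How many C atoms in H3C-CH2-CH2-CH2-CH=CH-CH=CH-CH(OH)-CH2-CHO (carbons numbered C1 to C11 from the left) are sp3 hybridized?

6

C1: sp3 ✓
C2: sp3 ✓
C3: sp3 ✓
C4: sp3 ✓
C5: sp2
C6: sp2
C7: sp2
C8: sp2
C9: sp3 ✓
C10: sp3 ✓
C11: sp2
C1, C2, C3, C4, C9, C10 → 6 sp3 carbons.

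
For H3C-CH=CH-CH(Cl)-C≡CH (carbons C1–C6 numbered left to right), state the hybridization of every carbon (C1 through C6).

C1: 4 σ bonds; 4 regions of electron density → sp3.
C2 carries 3 σ bonds, plus one π bond, giving a steric number of 3, so it is sp2.
C3 has 3 σ bonds, plus one π bond: steric number 3 → sp2.
C4: 4 σ bonds; 4 regions of electron density → sp3.
C5: 2 σ bonds, plus two π bonds — 2 electron domains, sp.
C6 (2 σ bonds, plus two π bonds) has steric number 2: sp.

C1 sp3, C2 sp2, C3 sp2, C4 sp3, C5 sp, C6 sp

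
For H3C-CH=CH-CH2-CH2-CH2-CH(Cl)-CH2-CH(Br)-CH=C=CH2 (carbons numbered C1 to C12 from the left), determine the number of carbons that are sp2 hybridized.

4

C1: sp3
C2: sp2 ✓
C3: sp2 ✓
C4: sp3
C5: sp3
C6: sp3
C7: sp3
C8: sp3
C9: sp3
C10: sp2 ✓
C11: sp
C12: sp2 ✓
C2, C3, C10, C12 → 4 sp2 carbons.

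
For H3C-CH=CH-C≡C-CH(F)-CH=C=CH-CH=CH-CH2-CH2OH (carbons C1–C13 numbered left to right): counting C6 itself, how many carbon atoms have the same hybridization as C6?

C6 is sp3 (only σ bonds).
C1: sp3 ✓
C2: sp2
C3: sp2
C4: sp
C5: sp
C6: sp3 ✓
C7: sp2
C8: sp
C9: sp2
C10: sp2
C11: sp2
C12: sp3 ✓
C13: sp3 ✓
4 carbons are sp3.

4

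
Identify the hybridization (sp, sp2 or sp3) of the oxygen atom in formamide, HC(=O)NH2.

sp2

The oxygen atom: 1 σ bond and 2 lone pairs, plus one π bond — 3 electron domains, sp2.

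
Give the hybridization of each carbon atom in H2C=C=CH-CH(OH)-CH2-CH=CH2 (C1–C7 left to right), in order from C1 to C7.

C1: 3 σ bonds, plus one π bond; 3 regions of electron density → sp2.
C2 (2 σ bonds, plus two π bonds) has steric number 2: sp.
C3 — 3 σ bonds, plus one π bond. Steric number 3, so sp2.
C4 (4 σ bonds) has steric number 4: sp3.
C5: 4 σ bonds — 4 electron domains, sp3.
C6 carries 3 σ bonds, plus one π bond, giving a steric number of 3, so it is sp2.
C7: 3 σ bonds, plus one π bond; 3 regions of electron density → sp2.

C1 sp2, C2 sp, C3 sp2, C4 sp3, C5 sp3, C6 sp2, C7 sp2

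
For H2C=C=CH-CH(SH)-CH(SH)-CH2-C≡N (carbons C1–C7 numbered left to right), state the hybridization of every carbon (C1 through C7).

C1 sp2, C2 sp, C3 sp2, C4 sp3, C5 sp3, C6 sp3, C7 sp

C1 has 3 σ bonds, plus one π bond: steric number 3 → sp2.
C2: 2 σ bonds, plus two π bonds — 2 electron domains, sp.
C3: 3 σ bonds, plus one π bond; 3 regions of electron density → sp2.
C4 — 4 σ bonds. Steric number 4, so sp3.
C5 is sp3: 4 σ bonds, 4 electron-density regions.
C6 (4 σ bonds) has steric number 4: sp3.
C7 is sp: 2 σ bonds, plus two π bonds, 2 electron-density regions.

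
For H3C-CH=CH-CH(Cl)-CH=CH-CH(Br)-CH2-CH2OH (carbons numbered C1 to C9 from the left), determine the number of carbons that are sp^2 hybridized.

C1: sp3
C2: sp2 ✓
C3: sp2 ✓
C4: sp3
C5: sp2 ✓
C6: sp2 ✓
C7: sp3
C8: sp3
C9: sp3
C2, C3, C5, C6 → 4 sp2 carbons.

4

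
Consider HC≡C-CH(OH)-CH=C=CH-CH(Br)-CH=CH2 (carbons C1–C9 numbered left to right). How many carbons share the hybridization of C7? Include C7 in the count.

C7 is sp3 (only σ bonds).
C1: sp
C2: sp
C3: sp3 ✓
C4: sp2
C5: sp
C6: sp2
C7: sp3 ✓
C8: sp2
C9: sp2
2 carbons are sp3.

2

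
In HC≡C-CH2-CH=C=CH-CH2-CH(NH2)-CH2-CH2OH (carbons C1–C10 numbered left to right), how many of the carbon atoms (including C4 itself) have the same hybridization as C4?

C4 is sp2 (one π bond).
C1: sp
C2: sp
C3: sp3
C4: sp2 ✓
C5: sp
C6: sp2 ✓
C7: sp3
C8: sp3
C9: sp3
C10: sp3
2 carbons are sp2.

2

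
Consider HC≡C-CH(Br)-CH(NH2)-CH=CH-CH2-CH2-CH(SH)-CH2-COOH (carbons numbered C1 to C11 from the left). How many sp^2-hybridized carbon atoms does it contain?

C1: sp
C2: sp
C3: sp3
C4: sp3
C5: sp2 ✓
C6: sp2 ✓
C7: sp3
C8: sp3
C9: sp3
C10: sp3
C11: sp2 ✓
C5, C6, C11 → 3 sp2 carbons.

3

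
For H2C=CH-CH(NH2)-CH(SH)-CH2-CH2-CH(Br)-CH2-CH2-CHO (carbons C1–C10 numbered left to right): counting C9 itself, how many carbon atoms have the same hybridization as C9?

C9 is sp3 (only σ bonds).
C1: sp2
C2: sp2
C3: sp3 ✓
C4: sp3 ✓
C5: sp3 ✓
C6: sp3 ✓
C7: sp3 ✓
C8: sp3 ✓
C9: sp3 ✓
C10: sp2
7 carbons are sp3.

7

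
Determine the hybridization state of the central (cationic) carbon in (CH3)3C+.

sp^2

Three σ bonds and an empty p orbital; no lone pair → steric number 3 → sp2 and planar.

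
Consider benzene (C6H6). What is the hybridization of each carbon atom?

sp^2

Every ring carbon has three σ bonds and contributes one p electron to the aromatic π system.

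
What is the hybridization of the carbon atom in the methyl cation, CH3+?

Three σ bonds to H, empty p orbital → sp2, trigonal planar.

sp²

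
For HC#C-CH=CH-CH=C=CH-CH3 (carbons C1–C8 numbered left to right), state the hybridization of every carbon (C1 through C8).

C1 sp, C2 sp, C3 sp2, C4 sp2, C5 sp2, C6 sp, C7 sp2, C8 sp3

C1 (2 σ bonds, plus two π bonds) has steric number 2: sp.
C2 carries 2 σ bonds, plus two π bonds, giving a steric number of 2, so it is sp.
C3 (3 σ bonds, plus one π bond) has steric number 3: sp2.
C4: 3 σ bonds, plus one π bond; 3 regions of electron density → sp2.
C5 has 3 σ bonds, plus one π bond: steric number 3 → sp2.
C6: 2 σ bonds, plus two π bonds — 2 electron domains, sp.
C7 has 3 σ bonds, plus one π bond: steric number 3 → sp2.
C8: 4 σ bonds — 4 electron domains, sp3.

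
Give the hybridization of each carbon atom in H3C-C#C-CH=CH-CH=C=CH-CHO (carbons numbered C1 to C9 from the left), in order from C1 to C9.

C1 — 4 σ bonds. Steric number 4, so sp3.
C2: 2 σ bonds, plus two π bonds — 2 electron domains, sp.
C3 is sp: 2 σ bonds, plus two π bonds, 2 electron-density regions.
C4 — 3 σ bonds, plus one π bond. Steric number 3, so sp2.
C5 (3 σ bonds, plus one π bond) has steric number 3: sp2.
C6 is sp2: 3 σ bonds, plus one π bond, 3 electron-density regions.
C7 is sp: 2 σ bonds, plus two π bonds, 2 electron-density regions.
C8 (3 σ bonds, plus one π bond) has steric number 3: sp2.
C9 — 3 σ bonds, plus one π bond. Steric number 3, so sp2.

C1 sp3, C2 sp, C3 sp, C4 sp2, C5 sp2, C6 sp2, C7 sp, C8 sp2, C9 sp2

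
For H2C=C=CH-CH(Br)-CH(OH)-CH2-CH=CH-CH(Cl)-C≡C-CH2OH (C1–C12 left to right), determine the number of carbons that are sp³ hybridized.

5

C1: sp2
C2: sp
C3: sp2
C4: sp3 ✓
C5: sp3 ✓
C6: sp3 ✓
C7: sp2
C8: sp2
C9: sp3 ✓
C10: sp
C11: sp
C12: sp3 ✓
C4, C5, C6, C9, C12 → 5 sp3 carbons.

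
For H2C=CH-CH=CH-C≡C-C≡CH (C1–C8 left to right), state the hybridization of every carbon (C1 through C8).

C1 has 3 σ bonds, plus one π bond: steric number 3 → sp2.
C2 has 3 σ bonds, plus one π bond: steric number 3 → sp2.
C3 is sp2: 3 σ bonds, plus one π bond, 3 electron-density regions.
C4 has 3 σ bonds, plus one π bond: steric number 3 → sp2.
C5 carries 2 σ bonds, plus two π bonds, giving a steric number of 2, so it is sp.
C6 carries 2 σ bonds, plus two π bonds, giving a steric number of 2, so it is sp.
C7: 2 σ bonds, plus two π bonds — 2 electron domains, sp.
C8 carries 2 σ bonds, plus two π bonds, giving a steric number of 2, so it is sp.

C1 sp2, C2 sp2, C3 sp2, C4 sp2, C5 sp, C6 sp, C7 sp, C8 sp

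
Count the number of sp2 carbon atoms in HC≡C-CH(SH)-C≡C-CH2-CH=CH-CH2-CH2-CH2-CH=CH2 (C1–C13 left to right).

4

C1: sp
C2: sp
C3: sp3
C4: sp
C5: sp
C6: sp3
C7: sp2 ✓
C8: sp2 ✓
C9: sp3
C10: sp3
C11: sp3
C12: sp2 ✓
C13: sp2 ✓
C7, C8, C12, C13 → 4 sp2 carbons.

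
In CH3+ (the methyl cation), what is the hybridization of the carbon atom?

Three σ bonds to H, empty p orbital → sp2, trigonal planar.

sp²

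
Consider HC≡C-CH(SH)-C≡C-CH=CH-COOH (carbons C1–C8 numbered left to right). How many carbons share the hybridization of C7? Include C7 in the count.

3

C7 is sp2 (one π bond).
C1: sp
C2: sp
C3: sp3
C4: sp
C5: sp
C6: sp2 ✓
C7: sp2 ✓
C8: sp2 ✓
3 carbons are sp2.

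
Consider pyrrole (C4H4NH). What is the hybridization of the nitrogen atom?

N has three σ bonds; its lone pair occupies the p orbital and is part of the aromatic π system, so N is sp2 (not the sp3 a naive steric count of 4 would give).

sp2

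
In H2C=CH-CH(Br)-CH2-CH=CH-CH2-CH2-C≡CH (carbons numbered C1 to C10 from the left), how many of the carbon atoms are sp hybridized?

C1: sp2
C2: sp2
C3: sp3
C4: sp3
C5: sp2
C6: sp2
C7: sp3
C8: sp3
C9: sp ✓
C10: sp ✓
C9, C10 → 2 sp carbons.

2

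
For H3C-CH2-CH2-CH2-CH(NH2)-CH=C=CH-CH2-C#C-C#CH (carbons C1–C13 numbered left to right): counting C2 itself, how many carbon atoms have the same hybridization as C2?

C2 is sp3 (only σ bonds).
C1: sp3 ✓
C2: sp3 ✓
C3: sp3 ✓
C4: sp3 ✓
C5: sp3 ✓
C6: sp2
C7: sp
C8: sp2
C9: sp3 ✓
C10: sp
C11: sp
C12: sp
C13: sp
6 carbons are sp3.

6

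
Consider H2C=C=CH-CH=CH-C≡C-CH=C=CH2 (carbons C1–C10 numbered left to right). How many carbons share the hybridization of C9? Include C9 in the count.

4

C9 is sp (two π bonds).
C1: sp2
C2: sp ✓
C3: sp2
C4: sp2
C5: sp2
C6: sp ✓
C7: sp ✓
C8: sp2
C9: sp ✓
C10: sp2
4 carbons are sp.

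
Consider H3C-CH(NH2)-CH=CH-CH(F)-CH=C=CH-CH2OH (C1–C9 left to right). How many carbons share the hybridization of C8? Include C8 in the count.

4

C8 is sp2 (one π bond).
C1: sp3
C2: sp3
C3: sp2 ✓
C4: sp2 ✓
C5: sp3
C6: sp2 ✓
C7: sp
C8: sp2 ✓
C9: sp3
4 carbons are sp2.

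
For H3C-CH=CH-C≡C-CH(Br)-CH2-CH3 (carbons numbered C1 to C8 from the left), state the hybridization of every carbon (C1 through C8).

C1 sp3, C2 sp2, C3 sp2, C4 sp, C5 sp, C6 sp3, C7 sp3, C8 sp3

C1 carries 4 σ bonds, giving a steric number of 4, so it is sp3.
C2 (3 σ bonds, plus one π bond) has steric number 3: sp2.
C3 is sp2: 3 σ bonds, plus one π bond, 3 electron-density regions.
C4 carries 2 σ bonds, plus two π bonds, giving a steric number of 2, so it is sp.
C5 has 2 σ bonds, plus two π bonds: steric number 2 → sp.
C6: 4 σ bonds; 4 regions of electron density → sp3.
C7 is sp3: 4 σ bonds, 4 electron-density regions.
C8 — 4 σ bonds. Steric number 4, so sp3.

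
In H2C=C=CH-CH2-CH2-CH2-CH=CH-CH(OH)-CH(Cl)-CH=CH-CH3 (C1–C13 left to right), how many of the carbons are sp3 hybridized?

6

C1: sp2
C2: sp
C3: sp2
C4: sp3 ✓
C5: sp3 ✓
C6: sp3 ✓
C7: sp2
C8: sp2
C9: sp3 ✓
C10: sp3 ✓
C11: sp2
C12: sp2
C13: sp3 ✓
C4, C5, C6, C9, C10, C13 → 6 sp3 carbons.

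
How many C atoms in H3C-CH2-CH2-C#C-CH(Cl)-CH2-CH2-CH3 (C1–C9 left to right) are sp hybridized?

C1: sp3
C2: sp3
C3: sp3
C4: sp ✓
C5: sp ✓
C6: sp3
C7: sp3
C8: sp3
C9: sp3
C4, C5 → 2 sp carbons.

2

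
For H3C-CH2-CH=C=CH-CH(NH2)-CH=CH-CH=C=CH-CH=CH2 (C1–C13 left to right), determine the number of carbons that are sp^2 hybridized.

8

C1: sp3
C2: sp3
C3: sp2 ✓
C4: sp
C5: sp2 ✓
C6: sp3
C7: sp2 ✓
C8: sp2 ✓
C9: sp2 ✓
C10: sp
C11: sp2 ✓
C12: sp2 ✓
C13: sp2 ✓
C3, C5, C7, C8, C9, C11, C12, C13 → 8 sp2 carbons.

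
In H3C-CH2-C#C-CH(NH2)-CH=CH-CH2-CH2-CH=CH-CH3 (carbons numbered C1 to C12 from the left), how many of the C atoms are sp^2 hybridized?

4

C1: sp3
C2: sp3
C3: sp
C4: sp
C5: sp3
C6: sp2 ✓
C7: sp2 ✓
C8: sp3
C9: sp3
C10: sp2 ✓
C11: sp2 ✓
C12: sp3
C6, C7, C10, C11 → 4 sp2 carbons.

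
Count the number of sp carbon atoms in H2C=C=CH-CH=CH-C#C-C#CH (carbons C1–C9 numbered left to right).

C1: sp2
C2: sp ✓
C3: sp2
C4: sp2
C5: sp2
C6: sp ✓
C7: sp ✓
C8: sp ✓
C9: sp ✓
C2, C6, C7, C8, C9 → 5 sp carbons.

5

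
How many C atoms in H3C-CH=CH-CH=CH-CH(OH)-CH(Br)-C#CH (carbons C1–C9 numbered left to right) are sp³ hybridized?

3

C1: sp3 ✓
C2: sp2
C3: sp2
C4: sp2
C5: sp2
C6: sp3 ✓
C7: sp3 ✓
C8: sp
C9: sp
C1, C6, C7 → 3 sp3 carbons.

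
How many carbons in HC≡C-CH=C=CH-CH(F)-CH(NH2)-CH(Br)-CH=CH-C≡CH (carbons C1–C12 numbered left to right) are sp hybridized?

C1: sp ✓
C2: sp ✓
C3: sp2
C4: sp ✓
C5: sp2
C6: sp3
C7: sp3
C8: sp3
C9: sp2
C10: sp2
C11: sp ✓
C12: sp ✓
C1, C2, C4, C11, C12 → 5 sp carbons.

5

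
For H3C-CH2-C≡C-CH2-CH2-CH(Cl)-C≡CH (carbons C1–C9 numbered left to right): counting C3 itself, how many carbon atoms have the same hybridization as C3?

C3 is sp (two π bonds).
C1: sp3
C2: sp3
C3: sp ✓
C4: sp ✓
C5: sp3
C6: sp3
C7: sp3
C8: sp ✓
C9: sp ✓
4 carbons are sp.

4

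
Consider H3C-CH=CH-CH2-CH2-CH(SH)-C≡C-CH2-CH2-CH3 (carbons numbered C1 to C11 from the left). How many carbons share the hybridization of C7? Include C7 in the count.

2

C7 is sp (two π bonds).
C1: sp3
C2: sp2
C3: sp2
C4: sp3
C5: sp3
C6: sp3
C7: sp ✓
C8: sp ✓
C9: sp3
C10: sp3
C11: sp3
2 carbons are sp.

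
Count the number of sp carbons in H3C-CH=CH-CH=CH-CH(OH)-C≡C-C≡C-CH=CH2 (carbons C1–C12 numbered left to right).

C1: sp3
C2: sp2
C3: sp2
C4: sp2
C5: sp2
C6: sp3
C7: sp ✓
C8: sp ✓
C9: sp ✓
C10: sp ✓
C11: sp2
C12: sp2
C7, C8, C9, C10 → 4 sp carbons.

4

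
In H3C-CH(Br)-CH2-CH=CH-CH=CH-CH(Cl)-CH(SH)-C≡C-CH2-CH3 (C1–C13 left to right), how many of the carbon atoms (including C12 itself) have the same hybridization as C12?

C12 is sp3 (only σ bonds).
C1: sp3 ✓
C2: sp3 ✓
C3: sp3 ✓
C4: sp2
C5: sp2
C6: sp2
C7: sp2
C8: sp3 ✓
C9: sp3 ✓
C10: sp
C11: sp
C12: sp3 ✓
C13: sp3 ✓
7 carbons are sp3.

7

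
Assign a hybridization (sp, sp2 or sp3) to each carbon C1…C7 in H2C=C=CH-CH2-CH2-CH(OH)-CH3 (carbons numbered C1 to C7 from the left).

C1 sp2, C2 sp, C3 sp2, C4 sp3, C5 sp3, C6 sp3, C7 sp3

C1 has 3 σ bonds, plus one π bond: steric number 3 → sp2.
C2: 2 σ bonds, plus two π bonds — 2 electron domains, sp.
C3 has 3 σ bonds, plus one π bond: steric number 3 → sp2.
C4 is sp3: 4 σ bonds, 4 electron-density regions.
C5: 4 σ bonds; 4 regions of electron density → sp3.
C6 has 4 σ bonds: steric number 4 → sp3.
C7: 4 σ bonds — 4 electron domains, sp3.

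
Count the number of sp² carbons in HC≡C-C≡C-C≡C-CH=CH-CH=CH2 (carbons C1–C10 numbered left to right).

4

C1: sp
C2: sp
C3: sp
C4: sp
C5: sp
C6: sp
C7: sp2 ✓
C8: sp2 ✓
C9: sp2 ✓
C10: sp2 ✓
C7, C8, C9, C10 → 4 sp2 carbons.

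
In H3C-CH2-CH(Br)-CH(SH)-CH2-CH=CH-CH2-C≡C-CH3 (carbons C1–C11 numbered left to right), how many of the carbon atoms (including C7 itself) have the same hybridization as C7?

C7 is sp2 (one π bond).
C1: sp3
C2: sp3
C3: sp3
C4: sp3
C5: sp3
C6: sp2 ✓
C7: sp2 ✓
C8: sp3
C9: sp
C10: sp
C11: sp3
2 carbons are sp2.

2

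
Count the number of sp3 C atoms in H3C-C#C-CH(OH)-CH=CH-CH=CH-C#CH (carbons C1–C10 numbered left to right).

C1: sp3 ✓
C2: sp
C3: sp
C4: sp3 ✓
C5: sp2
C6: sp2
C7: sp2
C8: sp2
C9: sp
C10: sp
C1, C4 → 2 sp3 carbons.

2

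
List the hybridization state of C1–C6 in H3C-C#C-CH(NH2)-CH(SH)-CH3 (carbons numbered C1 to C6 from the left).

C1 sp3, C2 sp, C3 sp, C4 sp3, C5 sp3, C6 sp3

C1 — 4 σ bonds. Steric number 4, so sp3.
C2 (2 σ bonds, plus two π bonds) has steric number 2: sp.
C3: 2 σ bonds, plus two π bonds — 2 electron domains, sp.
C4 carries 4 σ bonds, giving a steric number of 4, so it is sp3.
C5: 4 σ bonds; 4 regions of electron density → sp3.
C6 has 4 σ bonds: steric number 4 → sp3.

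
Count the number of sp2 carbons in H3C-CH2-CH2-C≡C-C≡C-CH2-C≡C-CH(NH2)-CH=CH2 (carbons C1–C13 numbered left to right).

2

C1: sp3
C2: sp3
C3: sp3
C4: sp
C5: sp
C6: sp
C7: sp
C8: sp3
C9: sp
C10: sp
C11: sp3
C12: sp2 ✓
C13: sp2 ✓
C12, C13 → 2 sp2 carbons.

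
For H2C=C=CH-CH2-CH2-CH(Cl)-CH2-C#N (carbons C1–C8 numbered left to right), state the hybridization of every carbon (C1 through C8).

C1 sp2, C2 sp, C3 sp2, C4 sp3, C5 sp3, C6 sp3, C7 sp3, C8 sp

C1: 3 σ bonds, plus one π bond; 3 regions of electron density → sp2.
C2 (2 σ bonds, plus two π bonds) has steric number 2: sp.
C3 is sp2: 3 σ bonds, plus one π bond, 3 electron-density regions.
C4 (4 σ bonds) has steric number 4: sp3.
C5 carries 4 σ bonds, giving a steric number of 4, so it is sp3.
C6: 4 σ bonds; 4 regions of electron density → sp3.
C7 (4 σ bonds) has steric number 4: sp3.
C8: 2 σ bonds, plus two π bonds; 2 regions of electron density → sp.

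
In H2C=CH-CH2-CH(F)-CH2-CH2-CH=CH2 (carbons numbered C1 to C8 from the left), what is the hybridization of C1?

sp^2

C1 is sp2: 3 σ bonds, plus one π bond, 3 electron-density regions.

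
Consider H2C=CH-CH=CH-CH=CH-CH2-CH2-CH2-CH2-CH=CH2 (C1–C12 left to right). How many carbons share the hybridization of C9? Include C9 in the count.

C9 is sp3 (only σ bonds).
C1: sp2
C2: sp2
C3: sp2
C4: sp2
C5: sp2
C6: sp2
C7: sp3 ✓
C8: sp3 ✓
C9: sp3 ✓
C10: sp3 ✓
C11: sp2
C12: sp2
4 carbons are sp3.

4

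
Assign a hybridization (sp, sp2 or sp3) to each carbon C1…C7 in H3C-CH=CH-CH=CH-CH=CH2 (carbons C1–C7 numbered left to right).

C1 has 4 σ bonds: steric number 4 → sp3.
C2: 3 σ bonds, plus one π bond; 3 regions of electron density → sp2.
C3: 3 σ bonds, plus one π bond; 3 regions of electron density → sp2.
C4 has 3 σ bonds, plus one π bond: steric number 3 → sp2.
C5 — 3 σ bonds, plus one π bond. Steric number 3, so sp2.
C6 — 3 σ bonds, plus one π bond. Steric number 3, so sp2.
C7: 3 σ bonds, plus one π bond — 3 electron domains, sp2.

C1 sp3, C2 sp2, C3 sp2, C4 sp2, C5 sp2, C6 sp2, C7 sp2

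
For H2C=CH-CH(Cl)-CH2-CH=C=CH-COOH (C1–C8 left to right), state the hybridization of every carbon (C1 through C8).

C1: 3 σ bonds, plus one π bond — 3 electron domains, sp2.
C2 has 3 σ bonds, plus one π bond: steric number 3 → sp2.
C3 — 4 σ bonds. Steric number 4, so sp3.
C4 (4 σ bonds) has steric number 4: sp3.
C5 has 3 σ bonds, plus one π bond: steric number 3 → sp2.
C6 is sp: 2 σ bonds, plus two π bonds, 2 electron-density regions.
C7: 3 σ bonds, plus one π bond; 3 regions of electron density → sp2.
C8 is sp2: 3 σ bonds, plus one π bond, 3 electron-density regions.

C1 sp2, C2 sp2, C3 sp3, C4 sp3, C5 sp2, C6 sp, C7 sp2, C8 sp2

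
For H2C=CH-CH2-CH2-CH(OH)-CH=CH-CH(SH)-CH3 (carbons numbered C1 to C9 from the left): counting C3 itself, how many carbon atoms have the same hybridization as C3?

5

C3 is sp3 (only σ bonds).
C1: sp2
C2: sp2
C3: sp3 ✓
C4: sp3 ✓
C5: sp3 ✓
C6: sp2
C7: sp2
C8: sp3 ✓
C9: sp3 ✓
5 carbons are sp3.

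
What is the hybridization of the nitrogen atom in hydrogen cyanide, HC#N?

The nitrogen atom has 1 σ bond and 1 lone pair, plus two π bonds: steric number 2 → sp.

sp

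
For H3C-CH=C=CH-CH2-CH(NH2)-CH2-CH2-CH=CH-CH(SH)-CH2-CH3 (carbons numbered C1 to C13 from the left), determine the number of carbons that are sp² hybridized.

4

C1: sp3
C2: sp2 ✓
C3: sp
C4: sp2 ✓
C5: sp3
C6: sp3
C7: sp3
C8: sp3
C9: sp2 ✓
C10: sp2 ✓
C11: sp3
C12: sp3
C13: sp3
C2, C4, C9, C10 → 4 sp2 carbons.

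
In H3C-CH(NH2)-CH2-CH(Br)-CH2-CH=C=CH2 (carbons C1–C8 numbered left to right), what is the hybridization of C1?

C1 carries 4 σ bonds, giving a steric number of 4, so it is sp3.

sp3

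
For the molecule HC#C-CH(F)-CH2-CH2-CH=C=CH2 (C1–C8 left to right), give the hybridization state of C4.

C4 has 4 σ bonds: steric number 4 → sp3.

sp^3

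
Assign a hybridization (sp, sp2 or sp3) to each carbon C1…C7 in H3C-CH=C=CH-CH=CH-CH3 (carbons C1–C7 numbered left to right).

C1 sp3, C2 sp2, C3 sp, C4 sp2, C5 sp2, C6 sp2, C7 sp3

C1 (4 σ bonds) has steric number 4: sp3.
C2: 3 σ bonds, plus one π bond — 3 electron domains, sp2.
C3: 2 σ bonds, plus two π bonds — 2 electron domains, sp.
C4 has 3 σ bonds, plus one π bond: steric number 3 → sp2.
C5: 3 σ bonds, plus one π bond — 3 electron domains, sp2.
C6 — 3 σ bonds, plus one π bond. Steric number 3, so sp2.
C7 carries 4 σ bonds, giving a steric number of 4, so it is sp3.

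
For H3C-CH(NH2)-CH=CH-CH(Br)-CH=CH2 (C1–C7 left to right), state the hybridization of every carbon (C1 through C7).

C1: 4 σ bonds — 4 electron domains, sp3.
C2 is sp3: 4 σ bonds, 4 electron-density regions.
C3 (3 σ bonds, plus one π bond) has steric number 3: sp2.
C4 carries 3 σ bonds, plus one π bond, giving a steric number of 3, so it is sp2.
C5 is sp3: 4 σ bonds, 4 electron-density regions.
C6 has 3 σ bonds, plus one π bond: steric number 3 → sp2.
C7 has 3 σ bonds, plus one π bond: steric number 3 → sp2.

C1 sp3, C2 sp3, C3 sp2, C4 sp2, C5 sp3, C6 sp2, C7 sp2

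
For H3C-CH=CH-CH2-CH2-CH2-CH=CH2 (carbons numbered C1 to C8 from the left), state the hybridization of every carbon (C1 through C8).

C1 sp3, C2 sp2, C3 sp2, C4 sp3, C5 sp3, C6 sp3, C7 sp2, C8 sp2

C1 carries 4 σ bonds, giving a steric number of 4, so it is sp3.
C2 has 3 σ bonds, plus one π bond: steric number 3 → sp2.
C3: 3 σ bonds, plus one π bond — 3 electron domains, sp2.
C4 is sp3: 4 σ bonds, 4 electron-density regions.
C5: 4 σ bonds; 4 regions of electron density → sp3.
C6: 4 σ bonds; 4 regions of electron density → sp3.
C7 (3 σ bonds, plus one π bond) has steric number 3: sp2.
C8 carries 3 σ bonds, plus one π bond, giving a steric number of 3, so it is sp2.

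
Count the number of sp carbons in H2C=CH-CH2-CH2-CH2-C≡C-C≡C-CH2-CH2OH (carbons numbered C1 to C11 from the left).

C1: sp2
C2: sp2
C3: sp3
C4: sp3
C5: sp3
C6: sp ✓
C7: sp ✓
C8: sp ✓
C9: sp ✓
C10: sp3
C11: sp3
C6, C7, C8, C9 → 4 sp carbons.

4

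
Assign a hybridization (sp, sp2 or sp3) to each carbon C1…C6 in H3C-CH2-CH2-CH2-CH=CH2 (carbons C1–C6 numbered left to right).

C1: 4 σ bonds; 4 regions of electron density → sp3.
C2 carries 4 σ bonds, giving a steric number of 4, so it is sp3.
C3 — 4 σ bonds. Steric number 4, so sp3.
C4 carries 4 σ bonds, giving a steric number of 4, so it is sp3.
C5: 3 σ bonds, plus one π bond; 3 regions of electron density → sp2.
C6 has 3 σ bonds, plus one π bond: steric number 3 → sp2.

C1 sp3, C2 sp3, C3 sp3, C4 sp3, C5 sp2, C6 sp2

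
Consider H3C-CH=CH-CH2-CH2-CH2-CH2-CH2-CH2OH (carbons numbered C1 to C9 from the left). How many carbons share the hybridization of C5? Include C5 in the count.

7

C5 is sp3 (only σ bonds).
C1: sp3 ✓
C2: sp2
C3: sp2
C4: sp3 ✓
C5: sp3 ✓
C6: sp3 ✓
C7: sp3 ✓
C8: sp3 ✓
C9: sp3 ✓
7 carbons are sp3.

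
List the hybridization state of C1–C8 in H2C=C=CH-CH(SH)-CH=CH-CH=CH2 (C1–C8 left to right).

C1 is sp2: 3 σ bonds, plus one π bond, 3 electron-density regions.
C2 — 2 σ bonds, plus two π bonds. Steric number 2, so sp.
C3: 3 σ bonds, plus one π bond; 3 regions of electron density → sp2.
C4: 4 σ bonds — 4 electron domains, sp3.
C5 (3 σ bonds, plus one π bond) has steric number 3: sp2.
C6 is sp2: 3 σ bonds, plus one π bond, 3 electron-density regions.
C7 carries 3 σ bonds, plus one π bond, giving a steric number of 3, so it is sp2.
C8: 3 σ bonds, plus one π bond; 3 regions of electron density → sp2.

C1 sp2, C2 sp, C3 sp2, C4 sp3, C5 sp2, C6 sp2, C7 sp2, C8 sp2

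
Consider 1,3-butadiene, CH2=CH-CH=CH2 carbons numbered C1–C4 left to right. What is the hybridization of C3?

C3: 3 σ bonds, plus one π bond — 3 electron domains, sp2.

sp2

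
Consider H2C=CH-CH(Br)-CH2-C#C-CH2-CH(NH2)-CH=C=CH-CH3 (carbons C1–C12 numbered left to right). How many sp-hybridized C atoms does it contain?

3

C1: sp2
C2: sp2
C3: sp3
C4: sp3
C5: sp ✓
C6: sp ✓
C7: sp3
C8: sp3
C9: sp2
C10: sp ✓
C11: sp2
C12: sp3
C5, C6, C10 → 3 sp carbons.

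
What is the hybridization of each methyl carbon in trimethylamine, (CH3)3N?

sp^3

Each methyl carbon has 4 σ bonds: steric number 4 → sp3.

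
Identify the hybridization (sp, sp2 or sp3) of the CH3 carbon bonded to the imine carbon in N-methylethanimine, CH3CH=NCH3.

sp³

The CH3 carbon bonded to the imine carbon has 4 σ bonds: steric number 4 → sp3.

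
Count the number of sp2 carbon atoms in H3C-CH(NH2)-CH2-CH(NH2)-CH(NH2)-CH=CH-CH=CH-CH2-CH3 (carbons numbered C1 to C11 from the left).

4

C1: sp3
C2: sp3
C3: sp3
C4: sp3
C5: sp3
C6: sp2 ✓
C7: sp2 ✓
C8: sp2 ✓
C9: sp2 ✓
C10: sp3
C11: sp3
C6, C7, C8, C9 → 4 sp2 carbons.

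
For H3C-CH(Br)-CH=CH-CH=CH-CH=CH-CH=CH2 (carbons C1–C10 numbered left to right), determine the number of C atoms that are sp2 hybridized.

8

C1: sp3
C2: sp3
C3: sp2 ✓
C4: sp2 ✓
C5: sp2 ✓
C6: sp2 ✓
C7: sp2 ✓
C8: sp2 ✓
C9: sp2 ✓
C10: sp2 ✓
C3, C4, C5, C6, C7, C8, C9, C10 → 8 sp2 carbons.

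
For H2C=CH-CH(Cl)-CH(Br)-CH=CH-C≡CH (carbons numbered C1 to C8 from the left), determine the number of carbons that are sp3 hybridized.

C1: sp2
C2: sp2
C3: sp3 ✓
C4: sp3 ✓
C5: sp2
C6: sp2
C7: sp
C8: sp
C3, C4 → 2 sp3 carbons.

2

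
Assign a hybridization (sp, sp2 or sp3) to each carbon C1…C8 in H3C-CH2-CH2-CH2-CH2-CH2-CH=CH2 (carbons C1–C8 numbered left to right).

C1: 4 σ bonds; 4 regions of electron density → sp3.
C2 has 4 σ bonds: steric number 4 → sp3.
C3 carries 4 σ bonds, giving a steric number of 4, so it is sp3.
C4: 4 σ bonds; 4 regions of electron density → sp3.
C5 — 4 σ bonds. Steric number 4, so sp3.
C6: 4 σ bonds — 4 electron domains, sp3.
C7: 3 σ bonds, plus one π bond — 3 electron domains, sp2.
C8 is sp2: 3 σ bonds, plus one π bond, 3 electron-density regions.

C1 sp3, C2 sp3, C3 sp3, C4 sp3, C5 sp3, C6 sp3, C7 sp2, C8 sp2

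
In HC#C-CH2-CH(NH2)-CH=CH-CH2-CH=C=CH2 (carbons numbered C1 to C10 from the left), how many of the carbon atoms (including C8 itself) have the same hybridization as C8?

C8 is sp2 (one π bond).
C1: sp
C2: sp
C3: sp3
C4: sp3
C5: sp2 ✓
C6: sp2 ✓
C7: sp3
C8: sp2 ✓
C9: sp
C10: sp2 ✓
4 carbons are sp2.

4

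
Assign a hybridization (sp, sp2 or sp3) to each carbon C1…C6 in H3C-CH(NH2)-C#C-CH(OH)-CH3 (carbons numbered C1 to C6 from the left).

C1 is sp3: 4 σ bonds, 4 electron-density regions.
C2: 4 σ bonds — 4 electron domains, sp3.
C3 — 2 σ bonds, plus two π bonds. Steric number 2, so sp.
C4 has 2 σ bonds, plus two π bonds: steric number 2 → sp.
C5 carries 4 σ bonds, giving a steric number of 4, so it is sp3.
C6 (4 σ bonds) has steric number 4: sp3.

C1 sp3, C2 sp3, C3 sp, C4 sp, C5 sp3, C6 sp3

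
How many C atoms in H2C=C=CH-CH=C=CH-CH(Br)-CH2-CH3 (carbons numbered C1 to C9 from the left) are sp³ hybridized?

C1: sp2
C2: sp
C3: sp2
C4: sp2
C5: sp
C6: sp2
C7: sp3 ✓
C8: sp3 ✓
C9: sp3 ✓
C7, C8, C9 → 3 sp3 carbons.

3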